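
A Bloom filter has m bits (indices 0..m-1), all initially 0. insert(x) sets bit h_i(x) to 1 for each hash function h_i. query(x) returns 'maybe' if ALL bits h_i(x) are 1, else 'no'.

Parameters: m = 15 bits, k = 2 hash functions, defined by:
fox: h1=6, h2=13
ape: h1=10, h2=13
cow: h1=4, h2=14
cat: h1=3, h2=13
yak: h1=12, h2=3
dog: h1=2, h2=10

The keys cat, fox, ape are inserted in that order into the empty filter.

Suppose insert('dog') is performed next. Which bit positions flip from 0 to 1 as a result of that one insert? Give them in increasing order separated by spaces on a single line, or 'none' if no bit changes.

Answer: 2

Derivation:
Start: bits=000000000000000
After insert 'cat': sets bits 3 13 -> bits=000100000000010
After insert 'fox': sets bits 6 13 -> bits=000100100000010
After insert 'ape': sets bits 10 13 -> bits=000100100010010
insert 'dog' would touch bits 2 10; currently bit2=0, bit10=1
Bits that are 0 among those (would change 0->1): 2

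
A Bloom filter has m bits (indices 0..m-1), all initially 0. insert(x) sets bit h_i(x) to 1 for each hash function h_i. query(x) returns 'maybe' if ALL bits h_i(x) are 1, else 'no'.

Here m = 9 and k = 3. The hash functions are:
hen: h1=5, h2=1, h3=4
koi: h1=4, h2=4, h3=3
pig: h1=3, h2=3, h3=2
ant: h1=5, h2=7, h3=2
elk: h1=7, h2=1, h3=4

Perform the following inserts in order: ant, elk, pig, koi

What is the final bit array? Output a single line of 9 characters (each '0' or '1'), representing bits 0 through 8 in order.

Answer: 011111010

Derivation:
Start: bits=000000000
After insert 'ant': sets bits 2 5 7 -> bits=001001010
After insert 'elk': sets bits 1 4 7 -> bits=011011010
After insert 'pig': sets bits 2 3 -> bits=011111010
After insert 'koi': sets bits 3 4 -> bits=011111010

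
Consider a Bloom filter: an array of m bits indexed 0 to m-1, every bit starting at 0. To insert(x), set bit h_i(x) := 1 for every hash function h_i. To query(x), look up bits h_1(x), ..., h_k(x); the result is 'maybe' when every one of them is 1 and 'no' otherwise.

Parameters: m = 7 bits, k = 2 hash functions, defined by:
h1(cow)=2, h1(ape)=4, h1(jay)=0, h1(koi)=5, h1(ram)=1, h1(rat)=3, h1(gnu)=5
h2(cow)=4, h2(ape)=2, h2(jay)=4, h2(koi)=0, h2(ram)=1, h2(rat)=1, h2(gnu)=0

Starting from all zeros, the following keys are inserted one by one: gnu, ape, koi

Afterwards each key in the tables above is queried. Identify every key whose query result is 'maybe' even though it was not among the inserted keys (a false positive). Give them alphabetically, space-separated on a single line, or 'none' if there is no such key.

Start: bits=0000000
After insert 'gnu': sets bits 0 5 -> bits=1000010
After insert 'ape': sets bits 2 4 -> bits=1010110
After insert 'koi': sets bits 0 5 -> bits=1010110
Not inserted: cow jay ram rat — query each against bits=1010110:
query cow: checks bit2=1, bit4=1 (all 1) -> maybe => FALSE POSITIVE
query jay: checks bit0=1, bit4=1 (all 1) -> maybe => FALSE POSITIVE
query ram: checks bit1=0 (has a 0) -> no => not a false positive
query rat: checks bit1=0, bit3=0 (has a 0) -> no => not a false positive
False positives (alphabetical): cow jay

Answer: cow jay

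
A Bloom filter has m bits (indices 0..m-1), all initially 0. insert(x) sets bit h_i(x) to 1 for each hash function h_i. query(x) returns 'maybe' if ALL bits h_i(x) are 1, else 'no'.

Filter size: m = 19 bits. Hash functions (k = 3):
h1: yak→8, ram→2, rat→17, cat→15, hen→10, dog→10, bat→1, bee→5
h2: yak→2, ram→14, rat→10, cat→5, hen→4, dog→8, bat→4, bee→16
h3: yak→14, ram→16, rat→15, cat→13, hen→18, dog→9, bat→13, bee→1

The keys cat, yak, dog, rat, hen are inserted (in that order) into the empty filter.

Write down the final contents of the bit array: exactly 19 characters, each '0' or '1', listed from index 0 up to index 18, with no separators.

Answer: 0010110011100111011

Derivation:
Start: bits=0000000000000000000
After insert 'cat': sets bits 5 13 15 -> bits=0000010000000101000
After insert 'yak': sets bits 2 8 14 -> bits=0010010010000111000
After insert 'dog': sets bits 8 9 10 -> bits=0010010011100111000
After insert 'rat': sets bits 10 15 17 -> bits=0010010011100111010
After insert 'hen': sets bits 4 10 18 -> bits=0010110011100111011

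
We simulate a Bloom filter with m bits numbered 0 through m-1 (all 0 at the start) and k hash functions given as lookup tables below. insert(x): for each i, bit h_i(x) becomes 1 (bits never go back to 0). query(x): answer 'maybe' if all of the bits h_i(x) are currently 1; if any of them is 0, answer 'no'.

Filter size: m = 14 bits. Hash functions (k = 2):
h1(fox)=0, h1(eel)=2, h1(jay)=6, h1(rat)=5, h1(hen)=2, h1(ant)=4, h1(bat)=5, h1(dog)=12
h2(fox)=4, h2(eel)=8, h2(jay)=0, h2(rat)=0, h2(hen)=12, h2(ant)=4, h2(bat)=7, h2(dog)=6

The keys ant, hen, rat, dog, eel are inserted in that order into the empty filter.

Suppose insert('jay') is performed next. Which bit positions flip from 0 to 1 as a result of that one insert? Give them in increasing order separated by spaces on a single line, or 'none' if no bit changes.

Start: bits=00000000000000
After insert 'ant': sets bits 4 -> bits=00001000000000
After insert 'hen': sets bits 2 12 -> bits=00101000000010
After insert 'rat': sets bits 0 5 -> bits=10101100000010
After insert 'dog': sets bits 6 12 -> bits=10101110000010
After insert 'eel': sets bits 2 8 -> bits=10101110100010
insert 'jay' would touch bits 0 6; currently bit0=1, bit6=1
Bits that are 0 among those (would change 0->1): none

Answer: none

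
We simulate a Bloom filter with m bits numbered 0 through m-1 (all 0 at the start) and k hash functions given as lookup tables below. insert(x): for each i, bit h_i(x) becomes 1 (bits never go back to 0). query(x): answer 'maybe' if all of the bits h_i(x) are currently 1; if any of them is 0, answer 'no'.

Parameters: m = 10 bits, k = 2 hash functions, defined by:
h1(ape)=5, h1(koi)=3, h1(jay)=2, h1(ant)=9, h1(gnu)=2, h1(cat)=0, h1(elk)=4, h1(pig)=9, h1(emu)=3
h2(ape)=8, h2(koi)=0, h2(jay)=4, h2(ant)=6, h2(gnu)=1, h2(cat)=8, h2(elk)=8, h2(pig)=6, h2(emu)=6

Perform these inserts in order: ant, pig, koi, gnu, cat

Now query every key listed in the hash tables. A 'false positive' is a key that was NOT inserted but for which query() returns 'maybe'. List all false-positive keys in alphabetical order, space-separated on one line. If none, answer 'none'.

Answer: emu

Derivation:
Start: bits=0000000000
After insert 'ant': sets bits 6 9 -> bits=0000001001
After insert 'pig': sets bits 6 9 -> bits=0000001001
After insert 'koi': sets bits 0 3 -> bits=1001001001
After insert 'gnu': sets bits 1 2 -> bits=1111001001
After insert 'cat': sets bits 0 8 -> bits=1111001011
Not inserted: ape elk emu jay — query each against bits=1111001011:
query ape: checks bit5=0, bit8=1 (has a 0) -> no => not a false positive
query elk: checks bit4=0, bit8=1 (has a 0) -> no => not a false positive
query emu: checks bit3=1, bit6=1 (all 1) -> maybe => FALSE POSITIVE
query jay: checks bit2=1, bit4=0 (has a 0) -> no => not a false positive
False positives (alphabetical): emu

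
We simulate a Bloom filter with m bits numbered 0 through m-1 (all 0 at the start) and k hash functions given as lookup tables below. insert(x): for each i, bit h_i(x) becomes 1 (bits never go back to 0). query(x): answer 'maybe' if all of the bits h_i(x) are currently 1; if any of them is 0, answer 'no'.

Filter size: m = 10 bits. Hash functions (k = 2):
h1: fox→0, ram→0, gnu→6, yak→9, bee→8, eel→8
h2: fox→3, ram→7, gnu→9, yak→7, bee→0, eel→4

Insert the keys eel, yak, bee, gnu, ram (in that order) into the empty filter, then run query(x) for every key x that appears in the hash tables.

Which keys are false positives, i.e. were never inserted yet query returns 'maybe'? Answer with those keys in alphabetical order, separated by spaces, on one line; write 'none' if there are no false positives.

Start: bits=0000000000
After insert 'eel': sets bits 4 8 -> bits=0000100010
After insert 'yak': sets bits 7 9 -> bits=0000100111
After insert 'bee': sets bits 0 8 -> bits=1000100111
After insert 'gnu': sets bits 6 9 -> bits=1000101111
After insert 'ram': sets bits 0 7 -> bits=1000101111
Not inserted: fox — query each against bits=1000101111:
query fox: checks bit0=1, bit3=0 (has a 0) -> no => not a false positive
False positives (alphabetical): none

Answer: none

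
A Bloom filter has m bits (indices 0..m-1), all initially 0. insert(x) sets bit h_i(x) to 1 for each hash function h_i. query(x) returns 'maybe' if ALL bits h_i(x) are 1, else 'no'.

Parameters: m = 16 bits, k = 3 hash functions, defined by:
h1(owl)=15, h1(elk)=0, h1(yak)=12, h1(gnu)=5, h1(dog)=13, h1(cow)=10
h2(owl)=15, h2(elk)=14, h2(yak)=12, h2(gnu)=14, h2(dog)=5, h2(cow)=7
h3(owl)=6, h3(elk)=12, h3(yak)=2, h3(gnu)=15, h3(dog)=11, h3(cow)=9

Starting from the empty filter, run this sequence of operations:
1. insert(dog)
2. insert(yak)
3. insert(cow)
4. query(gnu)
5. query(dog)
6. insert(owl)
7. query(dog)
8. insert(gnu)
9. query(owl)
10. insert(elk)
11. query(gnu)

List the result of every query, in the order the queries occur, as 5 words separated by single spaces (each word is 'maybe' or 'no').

Start: bits=0000000000000000
Op 1: insert dog -> sets bits 5 11 13 -> bits=0000010000010100
Op 2: insert yak -> sets bits 2 12 -> bits=0010010000011100
Op 3: insert cow -> sets bits 7 9 10 -> bits=0010010101111100
Op 4: query gnu -> checks bit5=1, bit14=0, bit15=0 (has a 0) -> no
Op 5: query dog -> checks bit5=1, bit11=1, bit13=1 (all 1) -> maybe
Op 6: insert owl -> sets bits 6 15 -> bits=0010011101111101
Op 7: query dog -> checks bit5=1, bit11=1, bit13=1 (all 1) -> maybe
Op 8: insert gnu -> sets bits 5 14 15 -> bits=0010011101111111
Op 9: query owl -> checks bit6=1, bit15=1 (all 1) -> maybe
Op 10: insert elk -> sets bits 0 12 14 -> bits=1010011101111111
Op 11: query gnu -> checks bit5=1, bit14=1, bit15=1 (all 1) -> maybe
Query results in order: no maybe maybe maybe maybe

Answer: no maybe maybe maybe maybe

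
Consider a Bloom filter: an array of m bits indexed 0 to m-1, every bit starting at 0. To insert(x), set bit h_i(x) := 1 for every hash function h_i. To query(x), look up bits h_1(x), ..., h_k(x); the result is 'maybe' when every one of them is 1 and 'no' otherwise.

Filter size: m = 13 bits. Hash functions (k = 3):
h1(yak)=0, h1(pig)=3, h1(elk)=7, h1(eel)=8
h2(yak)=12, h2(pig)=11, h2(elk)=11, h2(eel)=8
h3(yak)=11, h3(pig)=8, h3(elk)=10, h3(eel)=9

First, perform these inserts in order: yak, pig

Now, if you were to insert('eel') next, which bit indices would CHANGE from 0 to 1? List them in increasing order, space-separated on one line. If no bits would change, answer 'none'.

Start: bits=0000000000000
After insert 'yak': sets bits 0 11 12 -> bits=1000000000011
After insert 'pig': sets bits 3 8 11 -> bits=1001000010011
insert 'eel' would touch bits 8 9; currently bit8=1, bit9=0
Bits that are 0 among those (would change 0->1): 9

Answer: 9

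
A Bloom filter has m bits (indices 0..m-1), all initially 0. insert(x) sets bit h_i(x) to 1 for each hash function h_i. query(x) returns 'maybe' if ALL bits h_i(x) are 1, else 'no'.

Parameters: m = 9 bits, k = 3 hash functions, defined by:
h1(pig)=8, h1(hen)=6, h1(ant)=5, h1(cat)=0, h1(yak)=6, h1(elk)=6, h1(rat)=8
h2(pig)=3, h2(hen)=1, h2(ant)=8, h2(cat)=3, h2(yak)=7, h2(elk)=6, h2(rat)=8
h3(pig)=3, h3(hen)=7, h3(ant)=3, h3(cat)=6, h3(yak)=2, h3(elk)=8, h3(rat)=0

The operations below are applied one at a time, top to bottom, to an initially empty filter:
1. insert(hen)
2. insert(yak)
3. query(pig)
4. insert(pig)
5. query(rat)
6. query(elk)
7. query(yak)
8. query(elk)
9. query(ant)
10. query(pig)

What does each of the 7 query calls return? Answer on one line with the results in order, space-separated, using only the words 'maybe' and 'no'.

Answer: no no maybe maybe maybe no maybe

Derivation:
Start: bits=000000000
Op 1: insert hen -> sets bits 1 6 7 -> bits=010000110
Op 2: insert yak -> sets bits 2 6 7 -> bits=011000110
Op 3: query pig -> checks bit3=0, bit8=0 (has a 0) -> no
Op 4: insert pig -> sets bits 3 8 -> bits=011100111
Op 5: query rat -> checks bit0=0, bit8=1 (has a 0) -> no
Op 6: query elk -> checks bit6=1, bit8=1 (all 1) -> maybe
Op 7: query yak -> checks bit2=1, bit6=1, bit7=1 (all 1) -> maybe
Op 8: query elk -> checks bit6=1, bit8=1 (all 1) -> maybe
Op 9: query ant -> checks bit3=1, bit5=0, bit8=1 (has a 0) -> no
Op 10: query pig -> checks bit3=1, bit8=1 (all 1) -> maybe
Query results in order: no no maybe maybe maybe no maybe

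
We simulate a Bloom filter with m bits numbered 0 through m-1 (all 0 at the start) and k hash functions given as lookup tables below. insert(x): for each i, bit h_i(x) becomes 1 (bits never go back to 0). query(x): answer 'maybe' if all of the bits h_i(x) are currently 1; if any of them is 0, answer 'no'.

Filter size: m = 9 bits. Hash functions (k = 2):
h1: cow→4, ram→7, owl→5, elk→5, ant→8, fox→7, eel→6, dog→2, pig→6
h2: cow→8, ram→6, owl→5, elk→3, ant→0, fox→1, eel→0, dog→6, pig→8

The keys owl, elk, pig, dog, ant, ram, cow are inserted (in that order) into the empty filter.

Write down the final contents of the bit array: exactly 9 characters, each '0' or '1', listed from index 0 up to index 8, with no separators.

Answer: 101111111

Derivation:
Start: bits=000000000
After insert 'owl': sets bits 5 -> bits=000001000
After insert 'elk': sets bits 3 5 -> bits=000101000
After insert 'pig': sets bits 6 8 -> bits=000101101
After insert 'dog': sets bits 2 6 -> bits=001101101
After insert 'ant': sets bits 0 8 -> bits=101101101
After insert 'ram': sets bits 6 7 -> bits=101101111
After insert 'cow': sets bits 4 8 -> bits=101111111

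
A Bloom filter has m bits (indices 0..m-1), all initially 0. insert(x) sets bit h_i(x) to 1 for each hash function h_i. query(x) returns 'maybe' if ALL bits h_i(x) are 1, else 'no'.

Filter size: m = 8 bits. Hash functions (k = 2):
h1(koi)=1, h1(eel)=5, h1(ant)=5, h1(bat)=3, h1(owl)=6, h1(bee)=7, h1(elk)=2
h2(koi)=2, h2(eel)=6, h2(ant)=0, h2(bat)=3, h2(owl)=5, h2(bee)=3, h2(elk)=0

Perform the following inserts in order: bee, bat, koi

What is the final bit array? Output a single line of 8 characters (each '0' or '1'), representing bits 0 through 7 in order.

Answer: 01110001

Derivation:
Start: bits=00000000
After insert 'bee': sets bits 3 7 -> bits=00010001
After insert 'bat': sets bits 3 -> bits=00010001
After insert 'koi': sets bits 1 2 -> bits=01110001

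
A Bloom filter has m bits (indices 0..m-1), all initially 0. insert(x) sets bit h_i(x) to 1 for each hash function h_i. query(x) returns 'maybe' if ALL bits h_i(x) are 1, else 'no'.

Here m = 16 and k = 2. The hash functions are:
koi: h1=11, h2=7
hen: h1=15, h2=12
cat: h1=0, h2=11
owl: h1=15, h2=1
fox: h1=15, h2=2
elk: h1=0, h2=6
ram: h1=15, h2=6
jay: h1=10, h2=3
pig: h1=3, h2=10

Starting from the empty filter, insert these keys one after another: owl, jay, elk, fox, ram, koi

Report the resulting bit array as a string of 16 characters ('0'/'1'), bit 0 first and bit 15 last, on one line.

Start: bits=0000000000000000
After insert 'owl': sets bits 1 15 -> bits=0100000000000001
After insert 'jay': sets bits 3 10 -> bits=0101000000100001
After insert 'elk': sets bits 0 6 -> bits=1101001000100001
After insert 'fox': sets bits 2 15 -> bits=1111001000100001
After insert 'ram': sets bits 6 15 -> bits=1111001000100001
After insert 'koi': sets bits 7 11 -> bits=1111001100110001

Answer: 1111001100110001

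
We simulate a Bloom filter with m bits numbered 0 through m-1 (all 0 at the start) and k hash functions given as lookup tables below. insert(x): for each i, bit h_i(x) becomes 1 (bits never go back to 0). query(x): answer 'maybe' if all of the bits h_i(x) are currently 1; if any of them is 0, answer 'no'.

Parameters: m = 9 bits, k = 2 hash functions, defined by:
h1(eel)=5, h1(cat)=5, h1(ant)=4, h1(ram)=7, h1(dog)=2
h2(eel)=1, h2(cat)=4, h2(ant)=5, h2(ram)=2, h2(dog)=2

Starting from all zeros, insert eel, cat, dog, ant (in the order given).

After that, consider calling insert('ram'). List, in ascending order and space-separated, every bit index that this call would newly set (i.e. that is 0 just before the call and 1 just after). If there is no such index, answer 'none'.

Start: bits=000000000
After insert 'eel': sets bits 1 5 -> bits=010001000
After insert 'cat': sets bits 4 5 -> bits=010011000
After insert 'dog': sets bits 2 -> bits=011011000
After insert 'ant': sets bits 4 5 -> bits=011011000
insert 'ram' would touch bits 2 7; currently bit2=1, bit7=0
Bits that are 0 among those (would change 0->1): 7

Answer: 7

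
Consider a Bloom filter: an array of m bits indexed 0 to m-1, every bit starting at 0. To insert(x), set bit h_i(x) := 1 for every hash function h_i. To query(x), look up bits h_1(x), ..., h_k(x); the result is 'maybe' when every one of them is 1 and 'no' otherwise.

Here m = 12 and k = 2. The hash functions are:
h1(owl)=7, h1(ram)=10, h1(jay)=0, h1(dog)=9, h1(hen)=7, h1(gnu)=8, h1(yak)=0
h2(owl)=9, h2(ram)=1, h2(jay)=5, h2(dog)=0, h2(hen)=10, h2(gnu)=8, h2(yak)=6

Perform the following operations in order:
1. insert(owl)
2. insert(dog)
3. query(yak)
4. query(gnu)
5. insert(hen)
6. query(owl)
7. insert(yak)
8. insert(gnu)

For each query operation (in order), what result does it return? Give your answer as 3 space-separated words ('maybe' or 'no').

Answer: no no maybe

Derivation:
Start: bits=000000000000
Op 1: insert owl -> sets bits 7 9 -> bits=000000010100
Op 2: insert dog -> sets bits 0 9 -> bits=100000010100
Op 3: query yak -> checks bit0=1, bit6=0 (has a 0) -> no
Op 4: query gnu -> checks bit8=0 (has a 0) -> no
Op 5: insert hen -> sets bits 7 10 -> bits=100000010110
Op 6: query owl -> checks bit7=1, bit9=1 (all 1) -> maybe
Op 7: insert yak -> sets bits 0 6 -> bits=100000110110
Op 8: insert gnu -> sets bits 8 -> bits=100000111110
Query results in order: no no maybe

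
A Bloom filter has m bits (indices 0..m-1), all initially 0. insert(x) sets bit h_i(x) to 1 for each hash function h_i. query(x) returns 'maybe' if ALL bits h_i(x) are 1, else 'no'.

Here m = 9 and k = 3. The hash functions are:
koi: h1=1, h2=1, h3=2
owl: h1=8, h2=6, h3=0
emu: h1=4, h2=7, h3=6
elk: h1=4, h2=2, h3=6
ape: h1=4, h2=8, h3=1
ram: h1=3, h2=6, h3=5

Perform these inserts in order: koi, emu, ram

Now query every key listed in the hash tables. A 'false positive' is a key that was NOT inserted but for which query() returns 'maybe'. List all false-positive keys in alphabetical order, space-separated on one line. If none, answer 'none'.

Start: bits=000000000
After insert 'koi': sets bits 1 2 -> bits=011000000
After insert 'emu': sets bits 4 6 7 -> bits=011010110
After insert 'ram': sets bits 3 5 6 -> bits=011111110
Not inserted: ape elk owl — query each against bits=011111110:
query ape: checks bit1=1, bit4=1, bit8=0 (has a 0) -> no => not a false positive
query elk: checks bit2=1, bit4=1, bit6=1 (all 1) -> maybe => FALSE POSITIVE
query owl: checks bit0=0, bit6=1, bit8=0 (has a 0) -> no => not a false positive
False positives (alphabetical): elk

Answer: elk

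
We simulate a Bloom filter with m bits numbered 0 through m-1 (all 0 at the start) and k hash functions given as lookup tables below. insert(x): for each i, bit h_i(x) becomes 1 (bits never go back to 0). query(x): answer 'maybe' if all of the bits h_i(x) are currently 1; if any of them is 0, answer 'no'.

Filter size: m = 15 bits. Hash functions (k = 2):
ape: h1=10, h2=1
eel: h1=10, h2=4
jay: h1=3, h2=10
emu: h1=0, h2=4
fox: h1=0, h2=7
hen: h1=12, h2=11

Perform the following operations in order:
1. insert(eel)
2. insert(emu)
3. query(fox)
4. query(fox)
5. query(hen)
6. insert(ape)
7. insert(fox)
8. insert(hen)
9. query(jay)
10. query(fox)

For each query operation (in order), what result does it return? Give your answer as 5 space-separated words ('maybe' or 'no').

Start: bits=000000000000000
Op 1: insert eel -> sets bits 4 10 -> bits=000010000010000
Op 2: insert emu -> sets bits 0 4 -> bits=100010000010000
Op 3: query fox -> checks bit0=1, bit7=0 (has a 0) -> no
Op 4: query fox -> checks bit0=1, bit7=0 (has a 0) -> no
Op 5: query hen -> checks bit11=0, bit12=0 (has a 0) -> no
Op 6: insert ape -> sets bits 1 10 -> bits=110010000010000
Op 7: insert fox -> sets bits 0 7 -> bits=110010010010000
Op 8: insert hen -> sets bits 11 12 -> bits=110010010011100
Op 9: query jay -> checks bit3=0, bit10=1 (has a 0) -> no
Op 10: query fox -> checks bit0=1, bit7=1 (all 1) -> maybe
Query results in order: no no no no maybe

Answer: no no no no maybe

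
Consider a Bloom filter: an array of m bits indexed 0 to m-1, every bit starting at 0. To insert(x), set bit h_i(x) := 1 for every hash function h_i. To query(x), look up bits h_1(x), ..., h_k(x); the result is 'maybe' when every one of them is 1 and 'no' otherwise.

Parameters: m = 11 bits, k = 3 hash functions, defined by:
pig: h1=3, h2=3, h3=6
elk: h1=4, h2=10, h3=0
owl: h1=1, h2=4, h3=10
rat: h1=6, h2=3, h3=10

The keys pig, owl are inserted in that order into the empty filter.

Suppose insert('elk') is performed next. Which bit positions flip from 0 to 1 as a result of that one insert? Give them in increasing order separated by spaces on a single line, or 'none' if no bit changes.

Start: bits=00000000000
After insert 'pig': sets bits 3 6 -> bits=00010010000
After insert 'owl': sets bits 1 4 10 -> bits=01011010001
insert 'elk' would touch bits 0 4 10; currently bit0=0, bit4=1, bit10=1
Bits that are 0 among those (would change 0->1): 0

Answer: 0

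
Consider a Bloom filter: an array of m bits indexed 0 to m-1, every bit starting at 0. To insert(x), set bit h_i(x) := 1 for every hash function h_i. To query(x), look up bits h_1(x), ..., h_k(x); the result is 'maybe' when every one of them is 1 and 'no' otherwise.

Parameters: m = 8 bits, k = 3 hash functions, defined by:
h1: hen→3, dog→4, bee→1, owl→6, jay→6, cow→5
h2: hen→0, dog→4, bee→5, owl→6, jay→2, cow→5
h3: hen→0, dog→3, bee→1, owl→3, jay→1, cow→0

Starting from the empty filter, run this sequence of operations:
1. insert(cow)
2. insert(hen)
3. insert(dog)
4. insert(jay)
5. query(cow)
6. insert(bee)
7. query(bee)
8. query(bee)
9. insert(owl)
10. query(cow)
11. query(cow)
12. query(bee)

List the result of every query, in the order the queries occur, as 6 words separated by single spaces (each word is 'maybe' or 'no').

Answer: maybe maybe maybe maybe maybe maybe

Derivation:
Start: bits=00000000
Op 1: insert cow -> sets bits 0 5 -> bits=10000100
Op 2: insert hen -> sets bits 0 3 -> bits=10010100
Op 3: insert dog -> sets bits 3 4 -> bits=10011100
Op 4: insert jay -> sets bits 1 2 6 -> bits=11111110
Op 5: query cow -> checks bit0=1, bit5=1 (all 1) -> maybe
Op 6: insert bee -> sets bits 1 5 -> bits=11111110
Op 7: query bee -> checks bit1=1, bit5=1 (all 1) -> maybe
Op 8: query bee -> checks bit1=1, bit5=1 (all 1) -> maybe
Op 9: insert owl -> sets bits 3 6 -> bits=11111110
Op 10: query cow -> checks bit0=1, bit5=1 (all 1) -> maybe
Op 11: query cow -> checks bit0=1, bit5=1 (all 1) -> maybe
Op 12: query bee -> checks bit1=1, bit5=1 (all 1) -> maybe
Query results in order: maybe maybe maybe maybe maybe maybe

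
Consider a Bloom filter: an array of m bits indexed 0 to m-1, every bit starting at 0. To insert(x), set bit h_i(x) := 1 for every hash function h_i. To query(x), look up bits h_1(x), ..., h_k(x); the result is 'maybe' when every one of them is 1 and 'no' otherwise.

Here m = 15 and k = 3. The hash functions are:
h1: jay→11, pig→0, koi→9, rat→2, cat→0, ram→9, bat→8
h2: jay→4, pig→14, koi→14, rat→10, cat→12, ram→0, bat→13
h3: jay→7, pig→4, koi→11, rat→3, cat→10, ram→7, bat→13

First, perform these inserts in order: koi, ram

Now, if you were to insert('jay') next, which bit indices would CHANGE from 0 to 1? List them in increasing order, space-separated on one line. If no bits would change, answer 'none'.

Start: bits=000000000000000
After insert 'koi': sets bits 9 11 14 -> bits=000000000101001
After insert 'ram': sets bits 0 7 9 -> bits=100000010101001
insert 'jay' would touch bits 4 7 11; currently bit4=0, bit7=1, bit11=1
Bits that are 0 among those (would change 0->1): 4

Answer: 4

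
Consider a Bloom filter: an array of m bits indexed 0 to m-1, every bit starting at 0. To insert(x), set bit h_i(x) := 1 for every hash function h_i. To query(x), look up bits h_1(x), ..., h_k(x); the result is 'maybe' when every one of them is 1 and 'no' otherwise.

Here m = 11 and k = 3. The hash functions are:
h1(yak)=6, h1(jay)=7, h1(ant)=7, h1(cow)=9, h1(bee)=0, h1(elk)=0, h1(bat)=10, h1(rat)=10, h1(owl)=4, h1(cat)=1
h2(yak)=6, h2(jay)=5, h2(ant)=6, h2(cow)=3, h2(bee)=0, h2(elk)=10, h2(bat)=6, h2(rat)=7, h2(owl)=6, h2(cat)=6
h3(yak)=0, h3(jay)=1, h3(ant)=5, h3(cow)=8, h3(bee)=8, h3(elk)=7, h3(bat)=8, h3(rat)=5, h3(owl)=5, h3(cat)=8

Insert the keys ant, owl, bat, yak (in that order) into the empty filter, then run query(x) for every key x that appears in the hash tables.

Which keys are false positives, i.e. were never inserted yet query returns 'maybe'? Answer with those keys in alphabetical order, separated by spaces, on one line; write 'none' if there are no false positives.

Answer: bee elk rat

Derivation:
Start: bits=00000000000
After insert 'ant': sets bits 5 6 7 -> bits=00000111000
After insert 'owl': sets bits 4 5 6 -> bits=00001111000
After insert 'bat': sets bits 6 8 10 -> bits=00001111101
After insert 'yak': sets bits 0 6 -> bits=10001111101
Not inserted: bee cat cow elk jay rat — query each against bits=10001111101:
query bee: checks bit0=1, bit8=1 (all 1) -> maybe => FALSE POSITIVE
query cat: checks bit1=0, bit6=1, bit8=1 (has a 0) -> no => not a false positive
query cow: checks bit3=0, bit8=1, bit9=0 (has a 0) -> no => not a false positive
query elk: checks bit0=1, bit7=1, bit10=1 (all 1) -> maybe => FALSE POSITIVE
query jay: checks bit1=0, bit5=1, bit7=1 (has a 0) -> no => not a false positive
query rat: checks bit5=1, bit7=1, bit10=1 (all 1) -> maybe => FALSE POSITIVE
False positives (alphabetical): bee elk rat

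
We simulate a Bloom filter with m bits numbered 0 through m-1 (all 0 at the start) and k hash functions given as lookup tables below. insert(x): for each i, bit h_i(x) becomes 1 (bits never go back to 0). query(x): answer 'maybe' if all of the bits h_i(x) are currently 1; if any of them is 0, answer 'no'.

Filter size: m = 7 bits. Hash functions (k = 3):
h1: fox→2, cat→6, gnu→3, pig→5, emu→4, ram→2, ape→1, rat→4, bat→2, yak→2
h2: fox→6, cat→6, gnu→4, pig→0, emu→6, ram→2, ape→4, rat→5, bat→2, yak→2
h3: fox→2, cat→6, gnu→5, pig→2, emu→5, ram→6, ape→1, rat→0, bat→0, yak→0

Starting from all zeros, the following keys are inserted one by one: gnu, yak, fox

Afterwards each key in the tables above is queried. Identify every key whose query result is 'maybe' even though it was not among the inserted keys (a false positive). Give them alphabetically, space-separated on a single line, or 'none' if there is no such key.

Answer: bat cat emu pig ram rat

Derivation:
Start: bits=0000000
After insert 'gnu': sets bits 3 4 5 -> bits=0001110
After insert 'yak': sets bits 0 2 -> bits=1011110
After insert 'fox': sets bits 2 6 -> bits=1011111
Not inserted: ape bat cat emu pig ram rat — query each against bits=1011111:
query ape: checks bit1=0, bit4=1 (has a 0) -> no => not a false positive
query bat: checks bit0=1, bit2=1 (all 1) -> maybe => FALSE POSITIVE
query cat: checks bit6=1 (all 1) -> maybe => FALSE POSITIVE
query emu: checks bit4=1, bit5=1, bit6=1 (all 1) -> maybe => FALSE POSITIVE
query pig: checks bit0=1, bit2=1, bit5=1 (all 1) -> maybe => FALSE POSITIVE
query ram: checks bit2=1, bit6=1 (all 1) -> maybe => FALSE POSITIVE
query rat: checks bit0=1, bit4=1, bit5=1 (all 1) -> maybe => FALSE POSITIVE
False positives (alphabetical): bat cat emu pig ram rat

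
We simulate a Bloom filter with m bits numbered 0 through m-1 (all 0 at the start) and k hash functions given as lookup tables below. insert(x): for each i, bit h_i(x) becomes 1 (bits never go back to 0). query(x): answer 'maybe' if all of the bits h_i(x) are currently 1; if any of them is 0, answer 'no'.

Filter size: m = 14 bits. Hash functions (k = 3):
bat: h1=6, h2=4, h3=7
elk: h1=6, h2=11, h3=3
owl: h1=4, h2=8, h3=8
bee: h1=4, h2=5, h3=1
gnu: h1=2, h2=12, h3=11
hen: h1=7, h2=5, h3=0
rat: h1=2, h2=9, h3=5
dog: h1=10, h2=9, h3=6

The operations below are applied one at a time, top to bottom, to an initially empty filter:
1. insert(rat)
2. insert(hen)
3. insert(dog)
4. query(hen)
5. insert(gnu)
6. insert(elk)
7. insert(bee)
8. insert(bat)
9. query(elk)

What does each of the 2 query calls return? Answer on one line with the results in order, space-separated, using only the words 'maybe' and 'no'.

Answer: maybe maybe

Derivation:
Start: bits=00000000000000
Op 1: insert rat -> sets bits 2 5 9 -> bits=00100100010000
Op 2: insert hen -> sets bits 0 5 7 -> bits=10100101010000
Op 3: insert dog -> sets bits 6 9 10 -> bits=10100111011000
Op 4: query hen -> checks bit0=1, bit5=1, bit7=1 (all 1) -> maybe
Op 5: insert gnu -> sets bits 2 11 12 -> bits=10100111011110
Op 6: insert elk -> sets bits 3 6 11 -> bits=10110111011110
Op 7: insert bee -> sets bits 1 4 5 -> bits=11111111011110
Op 8: insert bat -> sets bits 4 6 7 -> bits=11111111011110
Op 9: query elk -> checks bit3=1, bit6=1, bit11=1 (all 1) -> maybe
Query results in order: maybe maybe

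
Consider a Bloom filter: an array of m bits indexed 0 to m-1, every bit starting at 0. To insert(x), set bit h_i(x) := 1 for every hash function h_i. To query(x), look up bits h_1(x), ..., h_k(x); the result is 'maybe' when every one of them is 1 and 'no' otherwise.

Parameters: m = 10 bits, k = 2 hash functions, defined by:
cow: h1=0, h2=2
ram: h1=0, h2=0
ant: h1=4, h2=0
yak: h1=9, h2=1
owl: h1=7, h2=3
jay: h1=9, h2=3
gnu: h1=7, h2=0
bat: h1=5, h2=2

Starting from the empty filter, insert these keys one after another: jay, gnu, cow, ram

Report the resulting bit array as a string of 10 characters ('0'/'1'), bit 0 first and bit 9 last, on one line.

Answer: 1011000101

Derivation:
Start: bits=0000000000
After insert 'jay': sets bits 3 9 -> bits=0001000001
After insert 'gnu': sets bits 0 7 -> bits=1001000101
After insert 'cow': sets bits 0 2 -> bits=1011000101
After insert 'ram': sets bits 0 -> bits=1011000101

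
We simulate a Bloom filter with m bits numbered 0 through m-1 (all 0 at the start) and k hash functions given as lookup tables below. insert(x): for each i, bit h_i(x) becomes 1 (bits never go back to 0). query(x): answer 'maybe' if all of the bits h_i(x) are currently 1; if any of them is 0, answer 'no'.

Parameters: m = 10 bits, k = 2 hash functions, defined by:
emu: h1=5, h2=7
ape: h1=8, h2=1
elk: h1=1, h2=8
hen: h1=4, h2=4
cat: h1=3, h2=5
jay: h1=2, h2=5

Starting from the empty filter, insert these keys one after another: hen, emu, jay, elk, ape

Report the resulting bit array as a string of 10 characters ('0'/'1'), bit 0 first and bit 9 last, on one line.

Start: bits=0000000000
After insert 'hen': sets bits 4 -> bits=0000100000
After insert 'emu': sets bits 5 7 -> bits=0000110100
After insert 'jay': sets bits 2 5 -> bits=0010110100
After insert 'elk': sets bits 1 8 -> bits=0110110110
After insert 'ape': sets bits 1 8 -> bits=0110110110

Answer: 0110110110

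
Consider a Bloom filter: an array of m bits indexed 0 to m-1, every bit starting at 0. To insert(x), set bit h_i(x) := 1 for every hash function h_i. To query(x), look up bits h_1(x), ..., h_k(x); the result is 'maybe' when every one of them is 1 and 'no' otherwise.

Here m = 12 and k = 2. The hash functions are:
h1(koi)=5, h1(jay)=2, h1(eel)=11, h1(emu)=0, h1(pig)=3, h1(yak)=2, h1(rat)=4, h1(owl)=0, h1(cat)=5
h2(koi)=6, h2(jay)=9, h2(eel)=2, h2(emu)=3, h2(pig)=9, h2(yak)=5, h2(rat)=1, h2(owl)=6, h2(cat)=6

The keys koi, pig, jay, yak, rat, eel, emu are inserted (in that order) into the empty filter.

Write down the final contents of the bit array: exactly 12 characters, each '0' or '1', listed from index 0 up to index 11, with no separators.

Answer: 111111100101

Derivation:
Start: bits=000000000000
After insert 'koi': sets bits 5 6 -> bits=000001100000
After insert 'pig': sets bits 3 9 -> bits=000101100100
After insert 'jay': sets bits 2 9 -> bits=001101100100
After insert 'yak': sets bits 2 5 -> bits=001101100100
After insert 'rat': sets bits 1 4 -> bits=011111100100
After insert 'eel': sets bits 2 11 -> bits=011111100101
After insert 'emu': sets bits 0 3 -> bits=111111100101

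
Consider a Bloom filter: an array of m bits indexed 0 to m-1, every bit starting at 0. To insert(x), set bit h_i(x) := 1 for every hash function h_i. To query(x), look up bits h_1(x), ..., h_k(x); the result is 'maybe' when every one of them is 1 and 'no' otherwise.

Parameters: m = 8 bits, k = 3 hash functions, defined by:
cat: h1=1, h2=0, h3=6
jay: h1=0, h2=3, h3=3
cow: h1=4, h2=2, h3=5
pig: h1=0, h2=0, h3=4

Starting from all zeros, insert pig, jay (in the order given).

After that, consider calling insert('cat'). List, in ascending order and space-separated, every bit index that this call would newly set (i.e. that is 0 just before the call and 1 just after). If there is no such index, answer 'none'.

Answer: 1 6

Derivation:
Start: bits=00000000
After insert 'pig': sets bits 0 4 -> bits=10001000
After insert 'jay': sets bits 0 3 -> bits=10011000
insert 'cat' would touch bits 0 1 6; currently bit0=1, bit1=0, bit6=0
Bits that are 0 among those (would change 0->1): 1 6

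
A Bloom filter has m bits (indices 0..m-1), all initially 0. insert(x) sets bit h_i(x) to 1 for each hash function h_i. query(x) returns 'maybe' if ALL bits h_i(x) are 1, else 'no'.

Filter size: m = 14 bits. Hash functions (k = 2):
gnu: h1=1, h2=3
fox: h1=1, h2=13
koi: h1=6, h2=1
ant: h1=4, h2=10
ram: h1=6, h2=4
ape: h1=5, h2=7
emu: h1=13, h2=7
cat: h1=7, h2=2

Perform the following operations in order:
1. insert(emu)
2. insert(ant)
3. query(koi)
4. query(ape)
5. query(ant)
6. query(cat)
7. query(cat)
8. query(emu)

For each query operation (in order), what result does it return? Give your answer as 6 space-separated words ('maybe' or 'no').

Start: bits=00000000000000
Op 1: insert emu -> sets bits 7 13 -> bits=00000001000001
Op 2: insert ant -> sets bits 4 10 -> bits=00001001001001
Op 3: query koi -> checks bit1=0, bit6=0 (has a 0) -> no
Op 4: query ape -> checks bit5=0, bit7=1 (has a 0) -> no
Op 5: query ant -> checks bit4=1, bit10=1 (all 1) -> maybe
Op 6: query cat -> checks bit2=0, bit7=1 (has a 0) -> no
Op 7: query cat -> checks bit2=0, bit7=1 (has a 0) -> no
Op 8: query emu -> checks bit7=1, bit13=1 (all 1) -> maybe
Query results in order: no no maybe no no maybe

Answer: no no maybe no no maybe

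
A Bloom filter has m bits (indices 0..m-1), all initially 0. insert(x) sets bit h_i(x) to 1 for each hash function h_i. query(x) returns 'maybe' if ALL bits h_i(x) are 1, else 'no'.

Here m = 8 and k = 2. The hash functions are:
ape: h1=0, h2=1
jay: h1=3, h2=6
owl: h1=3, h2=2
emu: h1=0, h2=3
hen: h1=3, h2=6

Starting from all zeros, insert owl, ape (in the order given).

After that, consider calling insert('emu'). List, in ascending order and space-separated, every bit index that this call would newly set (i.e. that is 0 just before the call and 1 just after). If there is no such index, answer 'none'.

Answer: none

Derivation:
Start: bits=00000000
After insert 'owl': sets bits 2 3 -> bits=00110000
After insert 'ape': sets bits 0 1 -> bits=11110000
insert 'emu' would touch bits 0 3; currently bit0=1, bit3=1
Bits that are 0 among those (would change 0->1): none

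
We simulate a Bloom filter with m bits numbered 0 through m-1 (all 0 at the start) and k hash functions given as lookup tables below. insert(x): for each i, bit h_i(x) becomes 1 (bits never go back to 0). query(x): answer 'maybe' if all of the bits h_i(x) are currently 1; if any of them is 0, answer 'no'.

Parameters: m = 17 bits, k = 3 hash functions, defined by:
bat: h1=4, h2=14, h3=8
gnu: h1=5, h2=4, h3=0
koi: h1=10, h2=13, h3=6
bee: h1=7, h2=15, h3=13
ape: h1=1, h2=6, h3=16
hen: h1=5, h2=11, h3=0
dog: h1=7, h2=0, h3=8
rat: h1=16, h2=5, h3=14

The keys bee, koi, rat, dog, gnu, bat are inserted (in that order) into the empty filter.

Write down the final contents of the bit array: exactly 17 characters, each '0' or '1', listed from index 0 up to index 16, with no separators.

Answer: 10001111101001111

Derivation:
Start: bits=00000000000000000
After insert 'bee': sets bits 7 13 15 -> bits=00000001000001010
After insert 'koi': sets bits 6 10 13 -> bits=00000011001001010
After insert 'rat': sets bits 5 14 16 -> bits=00000111001001111
After insert 'dog': sets bits 0 7 8 -> bits=10000111101001111
After insert 'gnu': sets bits 0 4 5 -> bits=10001111101001111
After insert 'bat': sets bits 4 8 14 -> bits=10001111101001111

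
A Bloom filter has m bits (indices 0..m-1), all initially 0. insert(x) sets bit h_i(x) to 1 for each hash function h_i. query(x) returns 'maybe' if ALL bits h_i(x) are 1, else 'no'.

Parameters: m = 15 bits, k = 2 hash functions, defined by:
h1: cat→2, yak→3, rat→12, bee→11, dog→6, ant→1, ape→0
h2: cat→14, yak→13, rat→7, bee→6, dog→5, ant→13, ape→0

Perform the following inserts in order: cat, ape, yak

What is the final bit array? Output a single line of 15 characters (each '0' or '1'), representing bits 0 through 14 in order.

Start: bits=000000000000000
After insert 'cat': sets bits 2 14 -> bits=001000000000001
After insert 'ape': sets bits 0 -> bits=101000000000001
After insert 'yak': sets bits 3 13 -> bits=101100000000011

Answer: 101100000000011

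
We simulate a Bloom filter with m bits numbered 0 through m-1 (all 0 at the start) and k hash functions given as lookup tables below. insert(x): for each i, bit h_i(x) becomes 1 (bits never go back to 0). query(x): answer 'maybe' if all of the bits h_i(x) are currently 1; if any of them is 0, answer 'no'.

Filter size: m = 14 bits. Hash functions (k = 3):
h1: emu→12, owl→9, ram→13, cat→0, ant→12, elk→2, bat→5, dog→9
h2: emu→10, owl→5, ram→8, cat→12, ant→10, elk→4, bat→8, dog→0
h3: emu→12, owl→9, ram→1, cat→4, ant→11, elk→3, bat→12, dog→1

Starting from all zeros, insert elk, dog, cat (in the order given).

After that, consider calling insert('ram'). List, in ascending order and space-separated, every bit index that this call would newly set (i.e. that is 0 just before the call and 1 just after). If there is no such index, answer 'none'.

Answer: 8 13

Derivation:
Start: bits=00000000000000
After insert 'elk': sets bits 2 3 4 -> bits=00111000000000
After insert 'dog': sets bits 0 1 9 -> bits=11111000010000
After insert 'cat': sets bits 0 4 12 -> bits=11111000010010
insert 'ram' would touch bits 1 8 13; currently bit1=1, bit8=0, bit13=0
Bits that are 0 among those (would change 0->1): 8 13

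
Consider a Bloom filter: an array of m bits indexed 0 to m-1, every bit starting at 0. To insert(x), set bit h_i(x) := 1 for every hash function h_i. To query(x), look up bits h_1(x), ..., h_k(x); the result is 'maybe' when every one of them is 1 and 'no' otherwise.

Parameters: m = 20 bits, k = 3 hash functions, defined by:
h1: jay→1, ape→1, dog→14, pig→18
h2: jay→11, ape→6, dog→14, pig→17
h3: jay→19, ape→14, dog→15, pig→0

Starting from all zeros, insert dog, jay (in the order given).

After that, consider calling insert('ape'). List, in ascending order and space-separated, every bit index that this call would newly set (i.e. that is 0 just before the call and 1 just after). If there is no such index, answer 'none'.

Answer: 6

Derivation:
Start: bits=00000000000000000000
After insert 'dog': sets bits 14 15 -> bits=00000000000000110000
After insert 'jay': sets bits 1 11 19 -> bits=01000000000100110001
insert 'ape' would touch bits 1 6 14; currently bit1=1, bit6=0, bit14=1
Bits that are 0 among those (would change 0->1): 6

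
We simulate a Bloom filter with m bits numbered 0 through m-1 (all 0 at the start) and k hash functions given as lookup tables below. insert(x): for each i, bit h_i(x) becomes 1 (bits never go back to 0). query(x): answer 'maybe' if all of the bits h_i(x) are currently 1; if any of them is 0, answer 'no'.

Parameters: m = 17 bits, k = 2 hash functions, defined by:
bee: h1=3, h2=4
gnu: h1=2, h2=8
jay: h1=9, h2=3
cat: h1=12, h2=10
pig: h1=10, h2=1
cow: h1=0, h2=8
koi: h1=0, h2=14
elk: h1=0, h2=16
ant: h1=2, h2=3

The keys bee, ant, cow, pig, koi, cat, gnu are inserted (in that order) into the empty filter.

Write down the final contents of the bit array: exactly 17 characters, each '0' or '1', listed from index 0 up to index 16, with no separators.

Answer: 11111000101010100

Derivation:
Start: bits=00000000000000000
After insert 'bee': sets bits 3 4 -> bits=00011000000000000
After insert 'ant': sets bits 2 3 -> bits=00111000000000000
After insert 'cow': sets bits 0 8 -> bits=10111000100000000
After insert 'pig': sets bits 1 10 -> bits=11111000101000000
After insert 'koi': sets bits 0 14 -> bits=11111000101000100
After insert 'cat': sets bits 10 12 -> bits=11111000101010100
After insert 'gnu': sets bits 2 8 -> bits=11111000101010100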